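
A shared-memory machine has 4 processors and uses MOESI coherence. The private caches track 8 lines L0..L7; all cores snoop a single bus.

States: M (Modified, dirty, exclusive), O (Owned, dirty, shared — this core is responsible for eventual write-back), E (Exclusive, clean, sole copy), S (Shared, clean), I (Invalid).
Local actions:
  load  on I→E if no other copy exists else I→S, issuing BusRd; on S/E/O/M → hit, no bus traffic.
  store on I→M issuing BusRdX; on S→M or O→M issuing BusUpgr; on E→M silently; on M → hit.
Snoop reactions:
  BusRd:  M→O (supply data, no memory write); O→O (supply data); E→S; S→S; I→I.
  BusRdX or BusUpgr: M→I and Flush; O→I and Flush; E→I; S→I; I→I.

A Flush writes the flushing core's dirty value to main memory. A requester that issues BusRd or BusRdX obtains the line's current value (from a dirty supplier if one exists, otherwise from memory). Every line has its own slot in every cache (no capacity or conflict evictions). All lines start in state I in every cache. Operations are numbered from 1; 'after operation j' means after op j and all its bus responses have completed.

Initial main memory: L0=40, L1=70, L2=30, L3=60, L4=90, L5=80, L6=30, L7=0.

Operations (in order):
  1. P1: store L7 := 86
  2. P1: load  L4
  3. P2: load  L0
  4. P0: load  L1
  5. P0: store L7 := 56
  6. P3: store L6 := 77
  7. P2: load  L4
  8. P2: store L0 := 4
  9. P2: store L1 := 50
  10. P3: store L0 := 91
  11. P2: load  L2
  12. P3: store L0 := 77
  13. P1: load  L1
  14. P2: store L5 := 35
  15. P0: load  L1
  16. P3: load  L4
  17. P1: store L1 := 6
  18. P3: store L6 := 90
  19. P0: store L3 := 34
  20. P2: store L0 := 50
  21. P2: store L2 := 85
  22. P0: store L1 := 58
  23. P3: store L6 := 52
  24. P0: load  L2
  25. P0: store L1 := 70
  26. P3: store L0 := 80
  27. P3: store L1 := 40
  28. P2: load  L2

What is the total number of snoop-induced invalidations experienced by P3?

[1] P1: store L7 := 86 | P0:I, P1:M(86), P2:I, P3:I | bus: BusRdX
[2] P1: load  L4 | P0:I, P1:E(90), P2:I, P3:I | bus: BusRd
[3] P2: load  L0 | P0:I, P1:I, P2:E(40), P3:I | bus: BusRd
[4] P0: load  L1 | P0:E(70), P1:I, P2:I, P3:I | bus: BusRd
[5] P0: store L7 := 56 | P0:M(56), P1:I, P2:I, P3:I | bus: BusRdX,Flush
[6] P3: store L6 := 77 | P0:I, P1:I, P2:I, P3:M(77) | bus: BusRdX
[7] P2: load  L4 | P0:I, P1:S(90), P2:S(90), P3:I | bus: BusRd
[8] P2: store L0 := 4 | P0:I, P1:I, P2:M(4), P3:I | bus: none
[9] P2: store L1 := 50 | P0:I, P1:I, P2:M(50), P3:I | bus: BusRdX
[10] P3: store L0 := 91 | P0:I, P1:I, P2:I, P3:M(91) | bus: BusRdX,Flush
[11] P2: load  L2 | P0:I, P1:I, P2:E(30), P3:I | bus: BusRd
[12] P3: store L0 := 77 | P0:I, P1:I, P2:I, P3:M(77) | bus: none
[13] P1: load  L1 | P0:I, P1:S(50), P2:O(50), P3:I | bus: BusRd
[14] P2: store L5 := 35 | P0:I, P1:I, P2:M(35), P3:I | bus: BusRdX
[15] P0: load  L1 | P0:S(50), P1:S(50), P2:O(50), P3:I | bus: BusRd
[16] P3: load  L4 | P0:I, P1:S(90), P2:S(90), P3:S(90) | bus: BusRd
[17] P1: store L1 := 6 | P0:I, P1:M(6), P2:I, P3:I | bus: BusUpgr,Flush
[18] P3: store L6 := 90 | P0:I, P1:I, P2:I, P3:M(90) | bus: none
[19] P0: store L3 := 34 | P0:M(34), P1:I, P2:I, P3:I | bus: BusRdX
[20] P2: store L0 := 50 | P0:I, P1:I, P2:M(50), P3:I | bus: BusRdX,Flush
[21] P2: store L2 := 85 | P0:I, P1:I, P2:M(85), P3:I | bus: none
[22] P0: store L1 := 58 | P0:M(58), P1:I, P2:I, P3:I | bus: BusRdX,Flush
[23] P3: store L6 := 52 | P0:I, P1:I, P2:I, P3:M(52) | bus: none
[24] P0: load  L2 | P0:S(85), P1:I, P2:O(85), P3:I | bus: BusRd
[25] P0: store L1 := 70 | P0:M(70), P1:I, P2:I, P3:I | bus: none
[26] P3: store L0 := 80 | P0:I, P1:I, P2:I, P3:M(80) | bus: BusRdX,Flush
[27] P3: store L1 := 40 | P0:I, P1:I, P2:I, P3:M(40) | bus: BusRdX,Flush
[28] P2: load  L2 | P0:S(85), P1:I, P2:O(85), P3:I | bus: none

invalidations = 1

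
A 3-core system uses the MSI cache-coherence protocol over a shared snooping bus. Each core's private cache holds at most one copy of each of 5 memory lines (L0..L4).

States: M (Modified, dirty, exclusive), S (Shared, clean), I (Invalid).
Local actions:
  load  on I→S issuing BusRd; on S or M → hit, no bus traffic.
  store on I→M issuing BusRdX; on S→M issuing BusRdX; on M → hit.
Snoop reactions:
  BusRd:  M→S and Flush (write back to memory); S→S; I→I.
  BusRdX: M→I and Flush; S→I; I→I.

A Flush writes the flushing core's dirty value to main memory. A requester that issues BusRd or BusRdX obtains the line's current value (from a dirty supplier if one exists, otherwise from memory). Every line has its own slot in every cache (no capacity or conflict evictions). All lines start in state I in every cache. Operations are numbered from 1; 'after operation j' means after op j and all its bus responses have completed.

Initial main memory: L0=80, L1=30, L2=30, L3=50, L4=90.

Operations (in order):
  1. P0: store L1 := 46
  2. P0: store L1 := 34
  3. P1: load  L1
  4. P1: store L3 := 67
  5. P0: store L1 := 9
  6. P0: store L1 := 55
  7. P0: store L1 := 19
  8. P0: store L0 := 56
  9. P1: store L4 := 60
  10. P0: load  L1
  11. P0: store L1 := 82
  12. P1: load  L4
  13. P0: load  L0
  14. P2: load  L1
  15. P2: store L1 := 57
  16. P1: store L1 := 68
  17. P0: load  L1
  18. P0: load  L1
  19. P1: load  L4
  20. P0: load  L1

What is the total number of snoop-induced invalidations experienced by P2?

invalidations = 1

  op1 P0: store L1 := 46 → M/I/I on L1; bus BusRdX; mem=30
  op2 P0: store L1 := 34 → M/I/I on L1; bus (none); mem=30
  op3 P1: load  L1 → S/S/I on L1; bus BusRd Flush; mem=34
  op4 P1: store L3 := 67 → I/M/I on L3; bus BusRdX; mem=50
  op5 P0: store L1 := 9 → M/I/I on L1; bus BusRdX; mem=34
  op6 P0: store L1 := 55 → M/I/I on L1; bus (none); mem=34
  op7 P0: store L1 := 19 → M/I/I on L1; bus (none); mem=34
  op8 P0: store L0 := 56 → M/I/I on L0; bus BusRdX; mem=80
  op9 P1: store L4 := 60 → I/M/I on L4; bus BusRdX; mem=90
  op10 P0: load  L1 → M/I/I on L1; bus (none); mem=34
  op11 P0: store L1 := 82 → M/I/I on L1; bus (none); mem=34
  op12 P1: load  L4 → I/M/I on L4; bus (none); mem=90
  op13 P0: load  L0 → M/I/I on L0; bus (none); mem=80
  op14 P2: load  L1 → S/I/S on L1; bus BusRd Flush; mem=82
  op15 P2: store L1 := 57 → I/I/M on L1; bus BusRdX; mem=82
  op16 P1: store L1 := 68 → I/M/I on L1; bus BusRdX Flush; mem=57
  op17 P0: load  L1 → S/S/I on L1; bus BusRd Flush; mem=68
  op18 P0: load  L1 → S/S/I on L1; bus (none); mem=68
  op19 P1: load  L4 → I/M/I on L4; bus (none); mem=90
  op20 P0: load  L1 → S/S/I on L1; bus (none); mem=68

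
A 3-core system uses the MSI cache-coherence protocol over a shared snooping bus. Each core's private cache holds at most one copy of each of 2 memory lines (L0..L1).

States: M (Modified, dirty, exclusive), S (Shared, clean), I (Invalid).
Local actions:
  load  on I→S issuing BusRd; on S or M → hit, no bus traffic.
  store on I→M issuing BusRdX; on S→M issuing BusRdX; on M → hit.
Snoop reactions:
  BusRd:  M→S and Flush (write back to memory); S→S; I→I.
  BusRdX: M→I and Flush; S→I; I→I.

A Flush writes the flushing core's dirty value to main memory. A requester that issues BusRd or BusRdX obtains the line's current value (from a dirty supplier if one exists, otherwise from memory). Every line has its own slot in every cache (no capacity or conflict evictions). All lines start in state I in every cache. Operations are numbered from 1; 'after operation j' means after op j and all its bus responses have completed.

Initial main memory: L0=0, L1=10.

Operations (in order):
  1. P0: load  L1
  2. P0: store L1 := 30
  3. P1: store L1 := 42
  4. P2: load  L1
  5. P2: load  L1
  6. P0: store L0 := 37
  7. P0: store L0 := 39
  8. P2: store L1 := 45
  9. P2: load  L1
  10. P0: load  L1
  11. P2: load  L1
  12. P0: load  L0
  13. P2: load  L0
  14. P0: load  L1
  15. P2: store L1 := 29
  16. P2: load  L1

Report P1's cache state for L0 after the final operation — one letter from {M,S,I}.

1. P0: load  L1  bus=[BusRd]  L1: P0=S P1=I P2=I  mem[L1]=10
2. P0: store L1 := 30  bus=[BusRdX]  L1: P0=M P1=I P2=I  mem[L1]=10
3. P1: store L1 := 42  bus=[BusRdX,Flush]  L1: P0=I P1=M P2=I  mem[L1]=30
4. P2: load  L1  bus=[BusRd,Flush]  L1: P0=I P1=S P2=S  mem[L1]=42
5. P2: load  L1  bus=[-]  L1: P0=I P1=S P2=S  mem[L1]=42
6. P0: store L0 := 37  bus=[BusRdX]  L0: P0=M P1=I P2=I  mem[L0]=0
7. P0: store L0 := 39  bus=[-]  L0: P0=M P1=I P2=I  mem[L0]=0
8. P2: store L1 := 45  bus=[BusRdX]  L1: P0=I P1=I P2=M  mem[L1]=42
9. P2: load  L1  bus=[-]  L1: P0=I P1=I P2=M  mem[L1]=42
10. P0: load  L1  bus=[BusRd,Flush]  L1: P0=S P1=I P2=S  mem[L1]=45
11. P2: load  L1  bus=[-]  L1: P0=S P1=I P2=S  mem[L1]=45
12. P0: load  L0  bus=[-]  L0: P0=M P1=I P2=I  mem[L0]=0
13. P2: load  L0  bus=[BusRd,Flush]  L0: P0=S P1=I P2=S  mem[L0]=39
14. P0: load  L1  bus=[-]  L1: P0=S P1=I P2=S  mem[L1]=45
15. P2: store L1 := 29  bus=[BusRdX]  L1: P0=I P1=I P2=M  mem[L1]=45
16. P2: load  L1  bus=[-]  L1: P0=I P1=I P2=M  mem[L1]=45

state = I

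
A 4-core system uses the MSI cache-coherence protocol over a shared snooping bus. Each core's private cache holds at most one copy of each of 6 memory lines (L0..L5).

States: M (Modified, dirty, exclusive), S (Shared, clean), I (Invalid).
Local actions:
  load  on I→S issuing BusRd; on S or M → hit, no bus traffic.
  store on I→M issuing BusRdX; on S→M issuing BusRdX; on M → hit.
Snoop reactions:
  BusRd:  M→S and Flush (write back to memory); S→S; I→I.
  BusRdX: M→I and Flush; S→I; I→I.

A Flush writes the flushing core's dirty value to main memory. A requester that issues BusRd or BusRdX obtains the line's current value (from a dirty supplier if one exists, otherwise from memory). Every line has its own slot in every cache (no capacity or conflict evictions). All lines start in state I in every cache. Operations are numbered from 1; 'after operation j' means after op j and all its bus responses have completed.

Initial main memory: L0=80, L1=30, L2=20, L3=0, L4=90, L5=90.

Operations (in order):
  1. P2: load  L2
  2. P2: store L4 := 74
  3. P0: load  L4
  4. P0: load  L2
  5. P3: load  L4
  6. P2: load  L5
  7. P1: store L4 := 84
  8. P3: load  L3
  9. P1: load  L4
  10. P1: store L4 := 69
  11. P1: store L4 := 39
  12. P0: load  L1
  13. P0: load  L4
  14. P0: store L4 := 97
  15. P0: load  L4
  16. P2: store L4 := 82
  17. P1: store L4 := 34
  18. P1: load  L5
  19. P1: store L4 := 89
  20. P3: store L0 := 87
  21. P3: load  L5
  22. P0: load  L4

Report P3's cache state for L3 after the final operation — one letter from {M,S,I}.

[1] P2: load  L2 | P0:I, P1:I, P2:S(20), P3:I | bus: BusRd
[2] P2: store L4 := 74 | P0:I, P1:I, P2:M(74), P3:I | bus: BusRdX
[3] P0: load  L4 | P0:S(74), P1:I, P2:S(74), P3:I | bus: BusRd,Flush
[4] P0: load  L2 | P0:S(20), P1:I, P2:S(20), P3:I | bus: BusRd
[5] P3: load  L4 | P0:S(74), P1:I, P2:S(74), P3:S(74) | bus: BusRd
[6] P2: load  L5 | P0:I, P1:I, P2:S(90), P3:I | bus: BusRd
[7] P1: store L4 := 84 | P0:I, P1:M(84), P2:I, P3:I | bus: BusRdX
[8] P3: load  L3 | P0:I, P1:I, P2:I, P3:S(0) | bus: BusRd
[9] P1: load  L4 | P0:I, P1:M(84), P2:I, P3:I | bus: none
[10] P1: store L4 := 69 | P0:I, P1:M(69), P2:I, P3:I | bus: none
[11] P1: store L4 := 39 | P0:I, P1:M(39), P2:I, P3:I | bus: none
[12] P0: load  L1 | P0:S(30), P1:I, P2:I, P3:I | bus: BusRd
[13] P0: load  L4 | P0:S(39), P1:S(39), P2:I, P3:I | bus: BusRd,Flush
[14] P0: store L4 := 97 | P0:M(97), P1:I, P2:I, P3:I | bus: BusRdX
[15] P0: load  L4 | P0:M(97), P1:I, P2:I, P3:I | bus: none
[16] P2: store L4 := 82 | P0:I, P1:I, P2:M(82), P3:I | bus: BusRdX,Flush
[17] P1: store L4 := 34 | P0:I, P1:M(34), P2:I, P3:I | bus: BusRdX,Flush
[18] P1: load  L5 | P0:I, P1:S(90), P2:S(90), P3:I | bus: BusRd
[19] P1: store L4 := 89 | P0:I, P1:M(89), P2:I, P3:I | bus: none
[20] P3: store L0 := 87 | P0:I, P1:I, P2:I, P3:M(87) | bus: BusRdX
[21] P3: load  L5 | P0:I, P1:S(90), P2:S(90), P3:S(90) | bus: BusRd
[22] P0: load  L4 | P0:S(89), P1:S(89), P2:I, P3:I | bus: BusRd,Flush

state = S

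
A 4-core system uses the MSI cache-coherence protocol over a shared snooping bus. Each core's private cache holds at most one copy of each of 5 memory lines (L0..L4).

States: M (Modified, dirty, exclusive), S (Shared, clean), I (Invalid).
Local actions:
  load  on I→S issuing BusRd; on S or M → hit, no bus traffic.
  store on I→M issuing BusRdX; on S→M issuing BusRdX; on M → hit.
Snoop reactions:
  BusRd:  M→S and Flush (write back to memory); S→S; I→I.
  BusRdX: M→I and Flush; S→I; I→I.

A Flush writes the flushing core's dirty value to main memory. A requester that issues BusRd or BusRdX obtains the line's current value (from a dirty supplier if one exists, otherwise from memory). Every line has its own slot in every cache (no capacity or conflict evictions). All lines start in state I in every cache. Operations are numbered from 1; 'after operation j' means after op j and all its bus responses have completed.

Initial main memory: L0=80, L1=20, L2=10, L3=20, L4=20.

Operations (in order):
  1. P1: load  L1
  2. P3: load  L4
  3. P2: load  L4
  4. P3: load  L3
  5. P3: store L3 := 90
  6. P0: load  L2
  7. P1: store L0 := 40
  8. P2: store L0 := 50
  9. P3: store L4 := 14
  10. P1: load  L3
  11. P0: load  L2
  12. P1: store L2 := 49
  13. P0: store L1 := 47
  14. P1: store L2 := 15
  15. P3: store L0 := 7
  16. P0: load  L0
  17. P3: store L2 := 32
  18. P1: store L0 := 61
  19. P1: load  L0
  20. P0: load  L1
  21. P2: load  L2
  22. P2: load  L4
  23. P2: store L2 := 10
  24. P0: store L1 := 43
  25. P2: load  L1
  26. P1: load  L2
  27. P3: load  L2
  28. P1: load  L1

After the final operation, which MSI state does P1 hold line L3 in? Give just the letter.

state = S

step 1: P1: load  L1  ⟶  ISII  (L1)  txn=BusRd  M[L1]=20
step 2: P3: load  L4  ⟶  IIIS  (L4)  txn=BusRd  M[L4]=20
step 3: P2: load  L4  ⟶  IISS  (L4)  txn=BusRd  M[L4]=20
step 4: P3: load  L3  ⟶  IIIS  (L3)  txn=BusRd  M[L3]=20
step 5: P3: store L3 := 90  ⟶  IIIM  (L3)  txn=BusRdX  M[L3]=20
step 6: P0: load  L2  ⟶  SIII  (L2)  txn=BusRd  M[L2]=10
step 7: P1: store L0 := 40  ⟶  IMII  (L0)  txn=BusRdX  M[L0]=80
step 8: P2: store L0 := 50  ⟶  IIMI  (L0)  txn=BusRdX+Flush  M[L0]=40
step 9: P3: store L4 := 14  ⟶  IIIM  (L4)  txn=BusRdX  M[L4]=20
step 10: P1: load  L3  ⟶  ISIS  (L3)  txn=BusRd+Flush  M[L3]=90
step 11: P0: load  L2  ⟶  SIII  (L2)  txn=∅  M[L2]=10
step 12: P1: store L2 := 49  ⟶  IMII  (L2)  txn=BusRdX  M[L2]=10
step 13: P0: store L1 := 47  ⟶  MIII  (L1)  txn=BusRdX  M[L1]=20
step 14: P1: store L2 := 15  ⟶  IMII  (L2)  txn=∅  M[L2]=10
step 15: P3: store L0 := 7  ⟶  IIIM  (L0)  txn=BusRdX+Flush  M[L0]=50
step 16: P0: load  L0  ⟶  SIIS  (L0)  txn=BusRd+Flush  M[L0]=7
step 17: P3: store L2 := 32  ⟶  IIIM  (L2)  txn=BusRdX+Flush  M[L2]=15
step 18: P1: store L0 := 61  ⟶  IMII  (L0)  txn=BusRdX  M[L0]=7
step 19: P1: load  L0  ⟶  IMII  (L0)  txn=∅  M[L0]=7
step 20: P0: load  L1  ⟶  MIII  (L1)  txn=∅  M[L1]=20
step 21: P2: load  L2  ⟶  IISS  (L2)  txn=BusRd+Flush  M[L2]=32
step 22: P2: load  L4  ⟶  IISS  (L4)  txn=BusRd+Flush  M[L4]=14
step 23: P2: store L2 := 10  ⟶  IIMI  (L2)  txn=BusRdX  M[L2]=32
step 24: P0: store L1 := 43  ⟶  MIII  (L1)  txn=∅  M[L1]=20
step 25: P2: load  L1  ⟶  SISI  (L1)  txn=BusRd+Flush  M[L1]=43
step 26: P1: load  L2  ⟶  ISSI  (L2)  txn=BusRd+Flush  M[L2]=10
step 27: P3: load  L2  ⟶  ISSS  (L2)  txn=BusRd  M[L2]=10
step 28: P1: load  L1  ⟶  SSSI  (L1)  txn=BusRd  M[L1]=43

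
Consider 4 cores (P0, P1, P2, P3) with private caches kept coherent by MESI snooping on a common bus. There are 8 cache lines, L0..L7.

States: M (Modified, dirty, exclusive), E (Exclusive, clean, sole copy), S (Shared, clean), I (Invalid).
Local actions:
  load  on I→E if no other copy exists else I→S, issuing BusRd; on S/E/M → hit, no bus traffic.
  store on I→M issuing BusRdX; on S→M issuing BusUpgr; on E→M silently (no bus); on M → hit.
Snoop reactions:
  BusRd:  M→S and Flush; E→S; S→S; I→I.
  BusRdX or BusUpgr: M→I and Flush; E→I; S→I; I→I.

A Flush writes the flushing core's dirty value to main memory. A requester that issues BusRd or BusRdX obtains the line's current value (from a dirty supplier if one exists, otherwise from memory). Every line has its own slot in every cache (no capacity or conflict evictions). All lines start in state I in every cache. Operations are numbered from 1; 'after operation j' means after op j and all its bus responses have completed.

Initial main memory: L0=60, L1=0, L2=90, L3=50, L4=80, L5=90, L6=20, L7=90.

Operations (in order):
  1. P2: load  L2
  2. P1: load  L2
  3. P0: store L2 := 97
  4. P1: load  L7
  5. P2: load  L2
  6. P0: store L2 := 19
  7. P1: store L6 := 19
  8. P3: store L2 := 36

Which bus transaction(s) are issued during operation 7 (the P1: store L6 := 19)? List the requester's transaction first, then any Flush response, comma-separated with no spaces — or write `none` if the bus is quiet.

bus = BusRdX

[1] P2: load  L2 | P0:I, P1:I, P2:E(90), P3:I | bus: BusRd
[2] P1: load  L2 | P0:I, P1:S(90), P2:S(90), P3:I | bus: BusRd
[3] P0: store L2 := 97 | P0:M(97), P1:I, P2:I, P3:I | bus: BusRdX
[4] P1: load  L7 | P0:I, P1:E(90), P2:I, P3:I | bus: BusRd
[5] P2: load  L2 | P0:S(97), P1:I, P2:S(97), P3:I | bus: BusRd,Flush
[6] P0: store L2 := 19 | P0:M(19), P1:I, P2:I, P3:I | bus: BusUpgr
[7] P1: store L6 := 19 | P0:I, P1:M(19), P2:I, P3:I | bus: BusRdX
[8] P3: store L2 := 36 | P0:I, P1:I, P2:I, P3:M(36) | bus: BusRdX,Flush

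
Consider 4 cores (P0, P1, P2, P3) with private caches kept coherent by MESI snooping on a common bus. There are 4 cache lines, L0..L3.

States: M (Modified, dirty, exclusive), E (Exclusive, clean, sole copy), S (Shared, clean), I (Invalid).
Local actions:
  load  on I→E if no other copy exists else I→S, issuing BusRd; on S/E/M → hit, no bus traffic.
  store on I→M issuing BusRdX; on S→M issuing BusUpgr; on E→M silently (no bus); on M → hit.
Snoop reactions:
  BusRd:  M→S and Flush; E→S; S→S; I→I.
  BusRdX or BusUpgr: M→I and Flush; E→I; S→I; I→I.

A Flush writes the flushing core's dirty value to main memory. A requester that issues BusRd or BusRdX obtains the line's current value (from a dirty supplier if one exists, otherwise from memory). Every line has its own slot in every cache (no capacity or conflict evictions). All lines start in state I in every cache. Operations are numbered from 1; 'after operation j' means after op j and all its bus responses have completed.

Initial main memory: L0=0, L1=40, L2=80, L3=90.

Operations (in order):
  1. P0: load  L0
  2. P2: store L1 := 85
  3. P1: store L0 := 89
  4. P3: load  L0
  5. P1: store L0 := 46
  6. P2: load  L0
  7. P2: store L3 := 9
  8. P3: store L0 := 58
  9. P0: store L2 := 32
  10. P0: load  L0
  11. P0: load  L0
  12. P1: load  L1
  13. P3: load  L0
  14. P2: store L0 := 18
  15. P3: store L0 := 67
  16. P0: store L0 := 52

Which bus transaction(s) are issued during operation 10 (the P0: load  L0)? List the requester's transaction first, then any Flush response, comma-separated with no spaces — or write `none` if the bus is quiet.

step 1: P0: load  L0  ⟶  EIII  (L0)  txn=BusRd  M[L0]=0
step 2: P2: store L1 := 85  ⟶  IIMI  (L1)  txn=BusRdX  M[L1]=40
step 3: P1: store L0 := 89  ⟶  IMII  (L0)  txn=BusRdX  M[L0]=0
step 4: P3: load  L0  ⟶  ISIS  (L0)  txn=BusRd+Flush  M[L0]=89
step 5: P1: store L0 := 46  ⟶  IMII  (L0)  txn=BusUpgr  M[L0]=89
step 6: P2: load  L0  ⟶  ISSI  (L0)  txn=BusRd+Flush  M[L0]=46
step 7: P2: store L3 := 9  ⟶  IIMI  (L3)  txn=BusRdX  M[L3]=90
step 8: P3: store L0 := 58  ⟶  IIIM  (L0)  txn=BusRdX  M[L0]=46
step 9: P0: store L2 := 32  ⟶  MIII  (L2)  txn=BusRdX  M[L2]=80
step 10: P0: load  L0  ⟶  SIIS  (L0)  txn=BusRd+Flush  M[L0]=58
step 11: P0: load  L0  ⟶  SIIS  (L0)  txn=∅  M[L0]=58
step 12: P1: load  L1  ⟶  ISSI  (L1)  txn=BusRd+Flush  M[L1]=85
step 13: P3: load  L0  ⟶  SIIS  (L0)  txn=∅  M[L0]=58
step 14: P2: store L0 := 18  ⟶  IIMI  (L0)  txn=BusRdX  M[L0]=58
step 15: P3: store L0 := 67  ⟶  IIIM  (L0)  txn=BusRdX+Flush  M[L0]=18
step 16: P0: store L0 := 52  ⟶  MIII  (L0)  txn=BusRdX+Flush  M[L0]=67

bus = BusRd,Flush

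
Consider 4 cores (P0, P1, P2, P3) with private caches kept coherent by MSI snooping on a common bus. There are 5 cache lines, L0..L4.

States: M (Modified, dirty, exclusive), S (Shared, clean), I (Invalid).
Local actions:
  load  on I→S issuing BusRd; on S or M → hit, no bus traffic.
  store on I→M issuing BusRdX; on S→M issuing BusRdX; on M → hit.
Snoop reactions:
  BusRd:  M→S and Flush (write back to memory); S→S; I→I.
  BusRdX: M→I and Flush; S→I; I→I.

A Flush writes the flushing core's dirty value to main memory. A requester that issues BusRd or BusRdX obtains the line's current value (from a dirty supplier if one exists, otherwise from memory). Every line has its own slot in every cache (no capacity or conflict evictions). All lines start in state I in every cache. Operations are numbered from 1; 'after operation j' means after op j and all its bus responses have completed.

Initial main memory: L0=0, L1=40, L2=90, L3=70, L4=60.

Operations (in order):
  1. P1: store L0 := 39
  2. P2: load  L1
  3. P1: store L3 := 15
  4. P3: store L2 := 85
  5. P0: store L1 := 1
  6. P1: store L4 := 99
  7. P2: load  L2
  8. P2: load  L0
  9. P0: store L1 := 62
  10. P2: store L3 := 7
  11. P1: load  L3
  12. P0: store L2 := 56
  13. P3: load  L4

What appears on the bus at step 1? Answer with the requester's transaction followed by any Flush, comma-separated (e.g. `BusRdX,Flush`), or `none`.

bus = BusRdX

1. P1: store L0 := 39  bus=[BusRdX]  L0: P0=I P1=M P2=I P3=I  mem[L0]=0
2. P2: load  L1  bus=[BusRd]  L1: P0=I P1=I P2=S P3=I  mem[L1]=40
3. P1: store L3 := 15  bus=[BusRdX]  L3: P0=I P1=M P2=I P3=I  mem[L3]=70
4. P3: store L2 := 85  bus=[BusRdX]  L2: P0=I P1=I P2=I P3=M  mem[L2]=90
5. P0: store L1 := 1  bus=[BusRdX]  L1: P0=M P1=I P2=I P3=I  mem[L1]=40
6. P1: store L4 := 99  bus=[BusRdX]  L4: P0=I P1=M P2=I P3=I  mem[L4]=60
7. P2: load  L2  bus=[BusRd,Flush]  L2: P0=I P1=I P2=S P3=S  mem[L2]=85
8. P2: load  L0  bus=[BusRd,Flush]  L0: P0=I P1=S P2=S P3=I  mem[L0]=39
9. P0: store L1 := 62  bus=[-]  L1: P0=M P1=I P2=I P3=I  mem[L1]=40
10. P2: store L3 := 7  bus=[BusRdX,Flush]  L3: P0=I P1=I P2=M P3=I  mem[L3]=15
11. P1: load  L3  bus=[BusRd,Flush]  L3: P0=I P1=S P2=S P3=I  mem[L3]=7
12. P0: store L2 := 56  bus=[BusRdX]  L2: P0=M P1=I P2=I P3=I  mem[L2]=85
13. P3: load  L4  bus=[BusRd,Flush]  L4: P0=I P1=S P2=I P3=S  mem[L4]=99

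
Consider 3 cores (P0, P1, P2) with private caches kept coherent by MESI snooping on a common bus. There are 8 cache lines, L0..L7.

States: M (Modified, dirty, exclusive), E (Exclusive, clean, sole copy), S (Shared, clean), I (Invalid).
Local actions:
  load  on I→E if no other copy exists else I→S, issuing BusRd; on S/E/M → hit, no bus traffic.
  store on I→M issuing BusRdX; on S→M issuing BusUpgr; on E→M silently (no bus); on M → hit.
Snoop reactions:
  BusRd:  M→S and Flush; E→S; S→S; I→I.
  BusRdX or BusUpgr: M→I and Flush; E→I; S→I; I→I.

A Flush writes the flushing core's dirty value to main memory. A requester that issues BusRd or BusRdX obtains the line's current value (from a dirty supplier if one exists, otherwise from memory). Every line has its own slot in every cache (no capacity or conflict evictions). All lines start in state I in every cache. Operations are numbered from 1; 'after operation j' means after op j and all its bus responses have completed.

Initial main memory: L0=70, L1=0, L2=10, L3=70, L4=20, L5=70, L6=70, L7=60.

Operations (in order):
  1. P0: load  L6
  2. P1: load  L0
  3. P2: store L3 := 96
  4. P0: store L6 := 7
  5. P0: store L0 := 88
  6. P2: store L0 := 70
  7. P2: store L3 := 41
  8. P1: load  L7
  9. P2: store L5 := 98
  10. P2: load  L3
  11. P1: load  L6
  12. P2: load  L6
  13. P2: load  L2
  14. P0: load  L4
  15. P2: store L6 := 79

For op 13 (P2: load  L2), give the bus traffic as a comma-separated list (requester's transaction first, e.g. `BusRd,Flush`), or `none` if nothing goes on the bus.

bus = BusRd

  op1 P0: load  L6 → E/I/I on L6; bus BusRd; mem=70
  op2 P1: load  L0 → I/E/I on L0; bus BusRd; mem=70
  op3 P2: store L3 := 96 → I/I/M on L3; bus BusRdX; mem=70
  op4 P0: store L6 := 7 → M/I/I on L6; bus (none); mem=70
  op5 P0: store L0 := 88 → M/I/I on L0; bus BusRdX; mem=70
  op6 P2: store L0 := 70 → I/I/M on L0; bus BusRdX Flush; mem=88
  op7 P2: store L3 := 41 → I/I/M on L3; bus (none); mem=70
  op8 P1: load  L7 → I/E/I on L7; bus BusRd; mem=60
  op9 P2: store L5 := 98 → I/I/M on L5; bus BusRdX; mem=70
  op10 P2: load  L3 → I/I/M on L3; bus (none); mem=70
  op11 P1: load  L6 → S/S/I on L6; bus BusRd Flush; mem=7
  op12 P2: load  L6 → S/S/S on L6; bus BusRd; mem=7
  op13 P2: load  L2 → I/I/E on L2; bus BusRd; mem=10
  op14 P0: load  L4 → E/I/I on L4; bus BusRd; mem=20
  op15 P2: store L6 := 79 → I/I/M on L6; bus BusUpgr; mem=7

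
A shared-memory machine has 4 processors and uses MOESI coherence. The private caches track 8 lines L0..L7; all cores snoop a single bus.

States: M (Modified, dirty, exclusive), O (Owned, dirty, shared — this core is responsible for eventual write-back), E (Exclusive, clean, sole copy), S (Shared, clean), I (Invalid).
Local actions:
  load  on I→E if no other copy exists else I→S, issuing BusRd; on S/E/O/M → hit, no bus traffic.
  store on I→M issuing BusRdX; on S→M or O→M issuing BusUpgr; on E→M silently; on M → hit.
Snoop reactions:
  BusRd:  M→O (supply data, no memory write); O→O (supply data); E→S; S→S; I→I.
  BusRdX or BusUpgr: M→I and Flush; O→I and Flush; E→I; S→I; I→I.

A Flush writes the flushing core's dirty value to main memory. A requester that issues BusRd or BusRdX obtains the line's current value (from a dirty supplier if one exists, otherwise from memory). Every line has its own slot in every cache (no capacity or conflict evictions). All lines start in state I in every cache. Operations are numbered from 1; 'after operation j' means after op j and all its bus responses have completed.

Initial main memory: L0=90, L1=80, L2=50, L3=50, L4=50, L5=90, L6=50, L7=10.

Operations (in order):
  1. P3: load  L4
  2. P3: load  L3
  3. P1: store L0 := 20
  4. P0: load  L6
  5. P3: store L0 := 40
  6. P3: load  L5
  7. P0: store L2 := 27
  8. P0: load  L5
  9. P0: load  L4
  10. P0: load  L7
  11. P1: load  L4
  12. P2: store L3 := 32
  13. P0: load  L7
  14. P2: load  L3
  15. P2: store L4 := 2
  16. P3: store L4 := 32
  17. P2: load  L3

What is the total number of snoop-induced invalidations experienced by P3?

  op1 P3: load  L4 → I/I/I/E on L4; bus BusRd; mem=50
  op2 P3: load  L3 → I/I/I/E on L3; bus BusRd; mem=50
  op3 P1: store L0 := 20 → I/M/I/I on L0; bus BusRdX; mem=90
  op4 P0: load  L6 → E/I/I/I on L6; bus BusRd; mem=50
  op5 P3: store L0 := 40 → I/I/I/M on L0; bus BusRdX Flush; mem=20
  op6 P3: load  L5 → I/I/I/E on L5; bus BusRd; mem=90
  op7 P0: store L2 := 27 → M/I/I/I on L2; bus BusRdX; mem=50
  op8 P0: load  L5 → S/I/I/S on L5; bus BusRd; mem=90
  op9 P0: load  L4 → S/I/I/S on L4; bus BusRd; mem=50
  op10 P0: load  L7 → E/I/I/I on L7; bus BusRd; mem=10
  op11 P1: load  L4 → S/S/I/S on L4; bus BusRd; mem=50
  op12 P2: store L3 := 32 → I/I/M/I on L3; bus BusRdX; mem=50
  op13 P0: load  L7 → E/I/I/I on L7; bus (none); mem=10
  op14 P2: load  L3 → I/I/M/I on L3; bus (none); mem=50
  op15 P2: store L4 := 2 → I/I/M/I on L4; bus BusRdX; mem=50
  op16 P3: store L4 := 32 → I/I/I/M on L4; bus BusRdX Flush; mem=2
  op17 P2: load  L3 → I/I/M/I on L3; bus (none); mem=50

invalidations = 2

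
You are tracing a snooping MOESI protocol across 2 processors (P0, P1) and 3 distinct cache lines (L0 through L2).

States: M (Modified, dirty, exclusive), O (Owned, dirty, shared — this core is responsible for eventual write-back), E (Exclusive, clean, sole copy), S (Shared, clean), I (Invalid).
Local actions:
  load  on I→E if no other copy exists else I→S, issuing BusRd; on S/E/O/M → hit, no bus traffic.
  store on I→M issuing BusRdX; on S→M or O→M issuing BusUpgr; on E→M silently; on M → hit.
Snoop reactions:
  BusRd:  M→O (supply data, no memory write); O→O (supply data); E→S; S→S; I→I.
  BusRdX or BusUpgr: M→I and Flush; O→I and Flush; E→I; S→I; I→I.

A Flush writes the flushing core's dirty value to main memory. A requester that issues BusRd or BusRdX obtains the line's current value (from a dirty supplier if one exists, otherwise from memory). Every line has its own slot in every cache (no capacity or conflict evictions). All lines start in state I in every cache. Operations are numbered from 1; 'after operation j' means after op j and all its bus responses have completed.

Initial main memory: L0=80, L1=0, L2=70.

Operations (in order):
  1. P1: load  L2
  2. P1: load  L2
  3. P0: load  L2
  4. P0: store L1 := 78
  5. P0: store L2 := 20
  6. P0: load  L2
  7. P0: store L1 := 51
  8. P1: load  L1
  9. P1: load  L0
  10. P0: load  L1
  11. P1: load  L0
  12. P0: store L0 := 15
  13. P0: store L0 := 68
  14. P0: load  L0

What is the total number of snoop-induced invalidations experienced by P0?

invalidations = 0

1. P1: load  L2  bus=[BusRd]  L2: P0=I P1=E  mem[L2]=70
2. P1: load  L2  bus=[-]  L2: P0=I P1=E  mem[L2]=70
3. P0: load  L2  bus=[BusRd]  L2: P0=S P1=S  mem[L2]=70
4. P0: store L1 := 78  bus=[BusRdX]  L1: P0=M P1=I  mem[L1]=0
5. P0: store L2 := 20  bus=[BusUpgr]  L2: P0=M P1=I  mem[L2]=70
6. P0: load  L2  bus=[-]  L2: P0=M P1=I  mem[L2]=70
7. P0: store L1 := 51  bus=[-]  L1: P0=M P1=I  mem[L1]=0
8. P1: load  L1  bus=[BusRd]  L1: P0=O P1=S  mem[L1]=0
9. P1: load  L0  bus=[BusRd]  L0: P0=I P1=E  mem[L0]=80
10. P0: load  L1  bus=[-]  L1: P0=O P1=S  mem[L1]=0
11. P1: load  L0  bus=[-]  L0: P0=I P1=E  mem[L0]=80
12. P0: store L0 := 15  bus=[BusRdX]  L0: P0=M P1=I  mem[L0]=80
13. P0: store L0 := 68  bus=[-]  L0: P0=M P1=I  mem[L0]=80
14. P0: load  L0  bus=[-]  L0: P0=M P1=I  mem[L0]=80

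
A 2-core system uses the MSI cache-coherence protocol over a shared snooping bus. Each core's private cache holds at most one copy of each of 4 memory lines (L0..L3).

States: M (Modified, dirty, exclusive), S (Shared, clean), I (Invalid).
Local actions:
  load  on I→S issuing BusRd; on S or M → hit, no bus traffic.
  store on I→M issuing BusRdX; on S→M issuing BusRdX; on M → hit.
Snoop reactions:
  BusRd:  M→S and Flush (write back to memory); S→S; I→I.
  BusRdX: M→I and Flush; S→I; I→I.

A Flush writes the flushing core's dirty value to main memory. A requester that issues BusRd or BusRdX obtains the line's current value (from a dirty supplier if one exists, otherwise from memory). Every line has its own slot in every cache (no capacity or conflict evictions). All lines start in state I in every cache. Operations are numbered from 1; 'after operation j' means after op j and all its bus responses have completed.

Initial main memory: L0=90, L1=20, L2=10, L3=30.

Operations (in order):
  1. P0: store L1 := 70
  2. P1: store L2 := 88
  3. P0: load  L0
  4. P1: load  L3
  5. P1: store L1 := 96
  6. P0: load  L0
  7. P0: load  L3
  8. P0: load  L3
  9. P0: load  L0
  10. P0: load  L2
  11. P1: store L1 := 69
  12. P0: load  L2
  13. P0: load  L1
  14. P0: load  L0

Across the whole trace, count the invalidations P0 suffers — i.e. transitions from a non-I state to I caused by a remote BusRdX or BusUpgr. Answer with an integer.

invalidations = 1

1. P0: store L1 := 70  bus=[BusRdX]  L1: P0=M P1=I  mem[L1]=20
2. P1: store L2 := 88  bus=[BusRdX]  L2: P0=I P1=M  mem[L2]=10
3. P0: load  L0  bus=[BusRd]  L0: P0=S P1=I  mem[L0]=90
4. P1: load  L3  bus=[BusRd]  L3: P0=I P1=S  mem[L3]=30
5. P1: store L1 := 96  bus=[BusRdX,Flush]  L1: P0=I P1=M  mem[L1]=70
6. P0: load  L0  bus=[-]  L0: P0=S P1=I  mem[L0]=90
7. P0: load  L3  bus=[BusRd]  L3: P0=S P1=S  mem[L3]=30
8. P0: load  L3  bus=[-]  L3: P0=S P1=S  mem[L3]=30
9. P0: load  L0  bus=[-]  L0: P0=S P1=I  mem[L0]=90
10. P0: load  L2  bus=[BusRd,Flush]  L2: P0=S P1=S  mem[L2]=88
11. P1: store L1 := 69  bus=[-]  L1: P0=I P1=M  mem[L1]=70
12. P0: load  L2  bus=[-]  L2: P0=S P1=S  mem[L2]=88
13. P0: load  L1  bus=[BusRd,Flush]  L1: P0=S P1=S  mem[L1]=69
14. P0: load  L0  bus=[-]  L0: P0=S P1=I  mem[L0]=90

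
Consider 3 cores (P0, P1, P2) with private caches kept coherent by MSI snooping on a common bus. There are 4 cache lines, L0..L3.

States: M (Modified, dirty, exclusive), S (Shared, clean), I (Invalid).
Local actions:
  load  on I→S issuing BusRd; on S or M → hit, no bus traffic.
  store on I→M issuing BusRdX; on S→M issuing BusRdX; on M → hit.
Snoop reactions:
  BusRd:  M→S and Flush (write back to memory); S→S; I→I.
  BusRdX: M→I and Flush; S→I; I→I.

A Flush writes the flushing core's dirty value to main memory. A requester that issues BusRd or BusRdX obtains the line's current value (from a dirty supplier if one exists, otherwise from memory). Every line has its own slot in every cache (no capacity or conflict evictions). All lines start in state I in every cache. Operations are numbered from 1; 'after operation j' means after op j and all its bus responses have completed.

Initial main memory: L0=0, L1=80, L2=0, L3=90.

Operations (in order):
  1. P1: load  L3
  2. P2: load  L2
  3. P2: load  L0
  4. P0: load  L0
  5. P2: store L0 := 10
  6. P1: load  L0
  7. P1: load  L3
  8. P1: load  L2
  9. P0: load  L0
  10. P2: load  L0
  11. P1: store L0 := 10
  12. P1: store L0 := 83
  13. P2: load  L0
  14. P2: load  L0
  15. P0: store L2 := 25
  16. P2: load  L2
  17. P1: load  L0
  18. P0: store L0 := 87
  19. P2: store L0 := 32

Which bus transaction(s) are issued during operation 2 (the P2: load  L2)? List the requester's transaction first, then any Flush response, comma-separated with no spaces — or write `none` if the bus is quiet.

  op1 P1: load  L3 → I/S/I on L3; bus BusRd; mem=90
  op2 P2: load  L2 → I/I/S on L2; bus BusRd; mem=0
  op3 P2: load  L0 → I/I/S on L0; bus BusRd; mem=0
  op4 P0: load  L0 → S/I/S on L0; bus BusRd; mem=0
  op5 P2: store L0 := 10 → I/I/M on L0; bus BusRdX; mem=0
  op6 P1: load  L0 → I/S/S on L0; bus BusRd Flush; mem=10
  op7 P1: load  L3 → I/S/I on L3; bus (none); mem=90
  op8 P1: load  L2 → I/S/S on L2; bus BusRd; mem=0
  op9 P0: load  L0 → S/S/S on L0; bus BusRd; mem=10
  op10 P2: load  L0 → S/S/S on L0; bus (none); mem=10
  op11 P1: store L0 := 10 → I/M/I on L0; bus BusRdX; mem=10
  op12 P1: store L0 := 83 → I/M/I on L0; bus (none); mem=10
  op13 P2: load  L0 → I/S/S on L0; bus BusRd Flush; mem=83
  op14 P2: load  L0 → I/S/S on L0; bus (none); mem=83
  op15 P0: store L2 := 25 → M/I/I on L2; bus BusRdX; mem=0
  op16 P2: load  L2 → S/I/S on L2; bus BusRd Flush; mem=25
  op17 P1: load  L0 → I/S/S on L0; bus (none); mem=83
  op18 P0: store L0 := 87 → M/I/I on L0; bus BusRdX; mem=83
  op19 P2: store L0 := 32 → I/I/M on L0; bus BusRdX Flush; mem=87

bus = BusRd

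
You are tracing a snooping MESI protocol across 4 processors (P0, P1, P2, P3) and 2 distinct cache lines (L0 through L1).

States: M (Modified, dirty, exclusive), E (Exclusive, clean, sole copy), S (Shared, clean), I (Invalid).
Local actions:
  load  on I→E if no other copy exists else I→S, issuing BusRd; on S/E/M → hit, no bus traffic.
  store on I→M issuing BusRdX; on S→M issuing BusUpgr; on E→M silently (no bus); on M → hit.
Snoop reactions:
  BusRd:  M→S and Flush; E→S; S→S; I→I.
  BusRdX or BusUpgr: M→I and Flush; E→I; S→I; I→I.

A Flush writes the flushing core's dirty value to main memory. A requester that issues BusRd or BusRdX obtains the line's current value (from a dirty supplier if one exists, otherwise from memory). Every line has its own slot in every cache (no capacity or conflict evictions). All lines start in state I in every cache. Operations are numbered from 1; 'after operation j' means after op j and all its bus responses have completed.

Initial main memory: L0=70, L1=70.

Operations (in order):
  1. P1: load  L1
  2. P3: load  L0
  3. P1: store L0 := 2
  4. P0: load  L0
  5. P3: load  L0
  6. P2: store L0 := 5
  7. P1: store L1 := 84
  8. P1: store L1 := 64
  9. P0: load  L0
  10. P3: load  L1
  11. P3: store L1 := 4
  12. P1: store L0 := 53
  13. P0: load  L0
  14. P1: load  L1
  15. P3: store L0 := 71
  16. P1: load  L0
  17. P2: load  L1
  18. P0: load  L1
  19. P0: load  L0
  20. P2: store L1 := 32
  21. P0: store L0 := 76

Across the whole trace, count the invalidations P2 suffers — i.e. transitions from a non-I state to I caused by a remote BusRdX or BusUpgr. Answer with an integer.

invalidations = 1

  op1 P1: load  L1 → I/E/I/I on L1; bus BusRd; mem=70
  op2 P3: load  L0 → I/I/I/E on L0; bus BusRd; mem=70
  op3 P1: store L0 := 2 → I/M/I/I on L0; bus BusRdX; mem=70
  op4 P0: load  L0 → S/S/I/I on L0; bus BusRd Flush; mem=2
  op5 P3: load  L0 → S/S/I/S on L0; bus BusRd; mem=2
  op6 P2: store L0 := 5 → I/I/M/I on L0; bus BusRdX; mem=2
  op7 P1: store L1 := 84 → I/M/I/I on L1; bus (none); mem=70
  op8 P1: store L1 := 64 → I/M/I/I on L1; bus (none); mem=70
  op9 P0: load  L0 → S/I/S/I on L0; bus BusRd Flush; mem=5
  op10 P3: load  L1 → I/S/I/S on L1; bus BusRd Flush; mem=64
  op11 P3: store L1 := 4 → I/I/I/M on L1; bus BusUpgr; mem=64
  op12 P1: store L0 := 53 → I/M/I/I on L0; bus BusRdX; mem=5
  op13 P0: load  L0 → S/S/I/I on L0; bus BusRd Flush; mem=53
  op14 P1: load  L1 → I/S/I/S on L1; bus BusRd Flush; mem=4
  op15 P3: store L0 := 71 → I/I/I/M on L0; bus BusRdX; mem=53
  op16 P1: load  L0 → I/S/I/S on L0; bus BusRd Flush; mem=71
  op17 P2: load  L1 → I/S/S/S on L1; bus BusRd; mem=4
  op18 P0: load  L1 → S/S/S/S on L1; bus BusRd; mem=4
  op19 P0: load  L0 → S/S/I/S on L0; bus BusRd; mem=71
  op20 P2: store L1 := 32 → I/I/M/I on L1; bus BusUpgr; mem=4
  op21 P0: store L0 := 76 → M/I/I/I on L0; bus BusUpgr; mem=71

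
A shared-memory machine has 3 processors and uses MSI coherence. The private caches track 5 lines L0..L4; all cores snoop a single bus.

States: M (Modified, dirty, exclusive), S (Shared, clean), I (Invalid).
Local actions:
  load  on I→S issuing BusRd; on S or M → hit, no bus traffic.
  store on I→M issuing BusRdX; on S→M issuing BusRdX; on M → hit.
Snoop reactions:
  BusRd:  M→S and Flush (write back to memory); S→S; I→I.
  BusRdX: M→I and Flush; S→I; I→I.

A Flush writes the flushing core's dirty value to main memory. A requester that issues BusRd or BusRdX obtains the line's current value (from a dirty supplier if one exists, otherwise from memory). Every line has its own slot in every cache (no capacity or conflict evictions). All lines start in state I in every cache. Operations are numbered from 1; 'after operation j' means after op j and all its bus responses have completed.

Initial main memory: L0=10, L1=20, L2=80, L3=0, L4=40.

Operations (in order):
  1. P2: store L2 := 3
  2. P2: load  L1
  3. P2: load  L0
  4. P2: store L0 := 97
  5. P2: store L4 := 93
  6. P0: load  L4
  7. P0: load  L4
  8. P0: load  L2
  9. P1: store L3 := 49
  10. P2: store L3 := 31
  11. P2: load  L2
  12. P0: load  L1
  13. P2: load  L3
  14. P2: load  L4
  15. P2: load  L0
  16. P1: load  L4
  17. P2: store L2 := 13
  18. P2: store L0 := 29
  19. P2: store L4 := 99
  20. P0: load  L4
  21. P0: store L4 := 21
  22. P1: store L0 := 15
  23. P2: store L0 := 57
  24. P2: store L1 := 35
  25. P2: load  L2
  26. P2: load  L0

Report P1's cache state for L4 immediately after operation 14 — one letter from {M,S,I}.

state = I

1. P2: store L2 := 3  bus=[BusRdX]  L2: P0=I P1=I P2=M  mem[L2]=80
2. P2: load  L1  bus=[BusRd]  L1: P0=I P1=I P2=S  mem[L1]=20
3. P2: load  L0  bus=[BusRd]  L0: P0=I P1=I P2=S  mem[L0]=10
4. P2: store L0 := 97  bus=[BusRdX]  L0: P0=I P1=I P2=M  mem[L0]=10
5. P2: store L4 := 93  bus=[BusRdX]  L4: P0=I P1=I P2=M  mem[L4]=40
6. P0: load  L4  bus=[BusRd,Flush]  L4: P0=S P1=I P2=S  mem[L4]=93
7. P0: load  L4  bus=[-]  L4: P0=S P1=I P2=S  mem[L4]=93
8. P0: load  L2  bus=[BusRd,Flush]  L2: P0=S P1=I P2=S  mem[L2]=3
9. P1: store L3 := 49  bus=[BusRdX]  L3: P0=I P1=M P2=I  mem[L3]=0
10. P2: store L3 := 31  bus=[BusRdX,Flush]  L3: P0=I P1=I P2=M  mem[L3]=49
11. P2: load  L2  bus=[-]  L2: P0=S P1=I P2=S  mem[L2]=3
12. P0: load  L1  bus=[BusRd]  L1: P0=S P1=I P2=S  mem[L1]=20
13. P2: load  L3  bus=[-]  L3: P0=I P1=I P2=M  mem[L3]=49
14. P2: load  L4  bus=[-]  L4: P0=S P1=I P2=S  mem[L4]=93
15. P2: load  L0  bus=[-]  L0: P0=I P1=I P2=M  mem[L0]=10
16. P1: load  L4  bus=[BusRd]  L4: P0=S P1=S P2=S  mem[L4]=93
17. P2: store L2 := 13  bus=[BusRdX]  L2: P0=I P1=I P2=M  mem[L2]=3
18. P2: store L0 := 29  bus=[-]  L0: P0=I P1=I P2=M  mem[L0]=10
19. P2: store L4 := 99  bus=[BusRdX]  L4: P0=I P1=I P2=M  mem[L4]=93
20. P0: load  L4  bus=[BusRd,Flush]  L4: P0=S P1=I P2=S  mem[L4]=99
21. P0: store L4 := 21  bus=[BusRdX]  L4: P0=M P1=I P2=I  mem[L4]=99
22. P1: store L0 := 15  bus=[BusRdX,Flush]  L0: P0=I P1=M P2=I  mem[L0]=29
23. P2: store L0 := 57  bus=[BusRdX,Flush]  L0: P0=I P1=I P2=M  mem[L0]=15
24. P2: store L1 := 35  bus=[BusRdX]  L1: P0=I P1=I P2=M  mem[L1]=20
25. P2: load  L2  bus=[-]  L2: P0=I P1=I P2=M  mem[L2]=3
26. P2: load  L0  bus=[-]  L0: P0=I P1=I P2=M  mem[L0]=15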